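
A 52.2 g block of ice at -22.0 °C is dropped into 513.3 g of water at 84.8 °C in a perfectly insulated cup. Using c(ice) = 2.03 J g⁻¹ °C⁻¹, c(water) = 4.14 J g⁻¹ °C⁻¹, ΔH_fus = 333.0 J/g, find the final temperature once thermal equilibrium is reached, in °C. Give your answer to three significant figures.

Heat to bring ice to 0 °C and melt it: q₁ = 52.2×2.03×22.0 + 52.2×333.0 = 19714 J
Heat the water can supply cooling to 0 °C: 513.3×4.14×84.8 = 180205 J > q₁, so all ice melts.
Energy balance: 513.3×4.14×(84.8 − T) = 19714 + 52.2×4.14×(T − 0)
2125.062(84.8 − T) = 19714 + 216.108 T
180205 − 19714 = 2341.170 T
T = 160491 / 2341.170 = 68.55 °C

T_f = 68.6 °C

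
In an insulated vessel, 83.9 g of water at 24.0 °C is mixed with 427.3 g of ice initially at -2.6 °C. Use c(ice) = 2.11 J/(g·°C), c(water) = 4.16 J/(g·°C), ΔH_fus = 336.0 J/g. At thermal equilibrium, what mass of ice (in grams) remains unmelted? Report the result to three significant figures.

Heat to warm all ice to 0 °C: 427.3×2.11×2.6 = 2344.2 J
Heat released by water cooling to 0 °C: 83.9×4.16×24.0 = 8376.6 J
8376.6 J < 2344.2 + 427.3×336.0 = 145917.0 J, so not all ice melts; final T = 0 °C.
Heat left for melting: 8376.6 − 2344.2 = 6032.4 J
Mass melted = 6032.4 / 336.0 = 17.95 g
Ice remaining = 427.3 − 17.95 = 409.35 g

m_ice remaining = 409 g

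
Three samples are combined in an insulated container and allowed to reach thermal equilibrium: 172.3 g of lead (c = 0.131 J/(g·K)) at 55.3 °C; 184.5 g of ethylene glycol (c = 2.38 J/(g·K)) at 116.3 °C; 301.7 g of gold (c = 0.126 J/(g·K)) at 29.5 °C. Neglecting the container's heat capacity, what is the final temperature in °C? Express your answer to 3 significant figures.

T_f = 107 °C

Σ mᵢcᵢ(T − Tᵢ) = 0  ⇒  T = Σ mᵢcᵢTᵢ / Σ mᵢcᵢ
Σ mᵢcᵢ = 172.3×0.131 + 184.5×2.38 + 301.7×0.126 = 499.6955
Σ mᵢcᵢTᵢ = 22.5713×55.3 + 439.11×116.3 + 38.0142×29.5 = 53438
T = 53438 / 499.6955 = 106.9 °C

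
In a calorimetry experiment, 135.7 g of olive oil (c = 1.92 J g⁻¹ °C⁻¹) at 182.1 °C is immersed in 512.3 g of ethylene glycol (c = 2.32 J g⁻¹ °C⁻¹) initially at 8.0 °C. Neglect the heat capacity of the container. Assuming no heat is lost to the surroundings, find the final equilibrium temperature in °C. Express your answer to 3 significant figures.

T_f = 39.3 °C

Heat lost by olive oil = heat gained by ethylene glycol.
(135.7)(1.92)(182.1 − T) = (512.3)(2.32)(T − 8.0)
260.544 (182.1 − T) = 1188.536 (T − 8.0)
47445 − 260.544 T = 1188.536 T − 9508.3
56953.3 = 1449.080 T
T = 39.30 °C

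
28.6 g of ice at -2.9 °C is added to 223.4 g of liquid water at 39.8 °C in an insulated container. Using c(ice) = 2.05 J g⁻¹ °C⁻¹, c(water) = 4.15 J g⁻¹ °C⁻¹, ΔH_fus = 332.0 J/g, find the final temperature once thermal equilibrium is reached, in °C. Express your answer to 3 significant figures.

T_f = 26.0 °C

Heat to bring ice to 0 °C and melt it: q₁ = 28.6×2.05×2.9 + 28.6×332.0 = 9665.2 J
Heat the water can supply cooling to 0 °C: 223.4×4.15×39.8 = 36899.0 J > q₁, so all ice melts.
Energy balance: 223.4×4.15×(39.8 − T) = 9665.2 + 28.6×4.15×(T − 0)
927.11(39.8 − T) = 9665.2 + 118.69 T
36899.0 − 9665.2 = 1045.80 T
T = 27233.8 / 1045.80 = 26.04 °C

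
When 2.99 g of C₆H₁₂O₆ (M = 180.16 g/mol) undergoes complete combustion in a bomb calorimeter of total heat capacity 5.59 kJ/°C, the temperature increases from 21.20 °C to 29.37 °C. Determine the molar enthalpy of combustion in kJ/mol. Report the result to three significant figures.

ΔT = 29.37 − 21.20 = 8.17 °C
q_cal = C_cal × ΔT = 5.59 × 8.17 = 45.6703 kJ
n = 2.99 / 180.16 = 0.01660 mol
q_rxn = −q_cal = -45.6703 kJ
ΔH = -45.6703 / 0.01660 = -2751 kJ/mol

ΔH = -2750 kJ/mol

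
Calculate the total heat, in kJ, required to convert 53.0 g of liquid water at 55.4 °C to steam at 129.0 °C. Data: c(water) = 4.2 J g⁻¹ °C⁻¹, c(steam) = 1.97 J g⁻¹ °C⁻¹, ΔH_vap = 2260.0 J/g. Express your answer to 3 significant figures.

q1 (heat water 55.4→100.0 °C): 53.0 × 4.2 × 44.6 = 9928 J
q2 (vaporize at 100 °C): 53.0 × 2260.0 = 119780 J
q3 (heat steam 100.0→129.0 °C): 53.0 × 1.97 × 29.0 = 3028 J
Total: 9928 + 119780 + 3028 = 132736 J = 133 kJ

q = 133 kJ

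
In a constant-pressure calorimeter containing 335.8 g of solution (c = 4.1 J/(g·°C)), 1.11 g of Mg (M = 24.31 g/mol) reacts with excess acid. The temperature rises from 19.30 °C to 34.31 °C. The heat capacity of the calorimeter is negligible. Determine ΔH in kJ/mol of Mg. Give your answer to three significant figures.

|ΔT| = |34.31 − 19.30| = 15.01 °C
|q_surr| = (335.8 × 4.1) × 15.01 = 1376.78 × 15.01 = 20670 J
n(Mg) = 1.11 / 24.31 = 0.04566 mol
Temperature rose, so q_rxn = −|q_surr| = -20.67 kJ
ΔH = q_rxn / n = -452.7 kJ/mol

ΔH = -453 kJ/mol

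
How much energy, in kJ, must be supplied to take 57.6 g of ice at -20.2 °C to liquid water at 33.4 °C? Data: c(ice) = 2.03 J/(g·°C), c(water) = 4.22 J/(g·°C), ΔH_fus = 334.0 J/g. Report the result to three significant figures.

q = 29.7 kJ

q1 (heat ice -20.2→0.0 °C): 57.6 × 2.03 × 20.2 = 2362 J
q2 (melt at 0 °C): 57.6 × 334.0 = 19238 J
q3 (heat water 0.0→33.4 °C): 57.6 × 4.22 × 33.4 = 8119 J
Total: 2362 + 19238 + 8119 = 29719 J = 29.7 kJ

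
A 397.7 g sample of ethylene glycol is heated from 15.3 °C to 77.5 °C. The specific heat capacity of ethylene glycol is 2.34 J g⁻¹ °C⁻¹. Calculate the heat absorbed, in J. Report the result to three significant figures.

q = 57900 J

q = m c ΔT = 397.7 × 2.34 × (77.5 − 15.3)
q = 397.7 × 2.34 × 62.2 = 57880 J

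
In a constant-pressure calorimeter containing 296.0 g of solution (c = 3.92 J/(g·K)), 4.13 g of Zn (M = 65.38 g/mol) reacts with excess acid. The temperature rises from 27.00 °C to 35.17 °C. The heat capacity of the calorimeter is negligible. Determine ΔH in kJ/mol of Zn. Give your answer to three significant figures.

ΔH = -150 kJ/mol

|ΔT| = |35.17 − 27.00| = 8.17 °C
|q_surr| = (296.0 × 3.92) × 8.17 = 1160.32 × 8.17 = 9480 J
n(Zn) = 4.13 / 65.38 = 0.06317 mol
Temperature rose, so q_rxn = −|q_surr| = -9.480 kJ
ΔH = q_rxn / n = -150.1 kJ/mol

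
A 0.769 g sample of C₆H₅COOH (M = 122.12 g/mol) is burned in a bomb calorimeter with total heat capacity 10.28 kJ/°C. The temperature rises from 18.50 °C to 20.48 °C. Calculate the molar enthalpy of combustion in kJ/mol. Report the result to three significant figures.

ΔH = -3230 kJ/mol

ΔT = 20.48 − 18.50 = 1.98 °C
q_cal = C_cal × ΔT = 10.28 × 1.98 = 20.3544 kJ
n = 0.769 / 122.12 = 0.006297 mol
q_rxn = −q_cal = -20.3544 kJ
ΔH = -20.3544 / 0.006297 = -3232 kJ/mol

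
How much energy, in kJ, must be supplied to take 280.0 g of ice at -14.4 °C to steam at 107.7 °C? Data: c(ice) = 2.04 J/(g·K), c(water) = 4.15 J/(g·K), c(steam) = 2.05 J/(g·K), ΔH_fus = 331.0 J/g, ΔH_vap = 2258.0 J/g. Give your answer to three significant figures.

q = 854 kJ

q1 (heat ice -14.4→0.0 °C): 280.0 × 2.04 × 14.4 = 8225 J
q2 (melt at 0 °C): 280.0 × 331.0 = 92680 J
q3 (heat water 0.0→100.0 °C): 280.0 × 4.15 × 100.0 = 116200 J
q4 (vaporize at 100 °C): 280.0 × 2258.0 = 632240 J
q5 (heat steam 100.0→107.7 °C): 280.0 × 2.05 × 7.7 = 4420 J
Total: 8225 + 92680 + 116200 + 632240 + 4420 = 853765 J = 854 kJ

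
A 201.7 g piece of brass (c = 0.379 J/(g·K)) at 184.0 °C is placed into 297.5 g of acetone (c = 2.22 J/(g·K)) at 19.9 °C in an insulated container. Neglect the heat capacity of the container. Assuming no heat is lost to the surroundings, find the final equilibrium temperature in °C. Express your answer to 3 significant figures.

T_f = 36.9 °C

Heat lost by brass = heat gained by acetone.
(201.7)(0.379)(184.0 − T) = (297.5)(2.22)(T − 19.9)
76.4443 (184.0 − T) = 660.45 (T − 19.9)
14066 − 76.4443 T = 660.45 T − 13143
27209 = 736.8943 T
T = 36.92 °C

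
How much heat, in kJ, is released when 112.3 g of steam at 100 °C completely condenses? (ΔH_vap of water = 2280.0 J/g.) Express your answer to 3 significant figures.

q = m × ΔH_vap = 112.3 × 2280.0 = 256000 J = 256 kJ

q = 256 kJ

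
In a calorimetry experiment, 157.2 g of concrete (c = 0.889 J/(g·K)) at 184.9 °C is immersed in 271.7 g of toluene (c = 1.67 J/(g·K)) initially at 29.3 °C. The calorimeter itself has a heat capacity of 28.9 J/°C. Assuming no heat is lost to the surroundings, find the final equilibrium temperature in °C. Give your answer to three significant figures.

T_f = 64.2 °C

Heat lost by concrete = heat gained by toluene + calorimeter.
(157.2)(0.889)(184.9 − T) = [(271.7)(1.67) + 28.9](T − 29.3)
139.7508 (184.9 − T) = 482.639 (T − 29.3)
25840 − 139.7508 T = 482.639 T − 14141
39981 = 622.3898 T
T = 64.24 °C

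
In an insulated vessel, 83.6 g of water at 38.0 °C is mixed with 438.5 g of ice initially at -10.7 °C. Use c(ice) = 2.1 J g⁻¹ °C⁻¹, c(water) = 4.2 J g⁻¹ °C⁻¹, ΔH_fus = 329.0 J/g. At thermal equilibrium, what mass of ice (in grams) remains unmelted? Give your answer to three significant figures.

Heat to warm all ice to 0 °C: 438.5×2.1×10.7 = 9853.1 J
Heat released by water cooling to 0 °C: 83.6×4.2×38.0 = 13343 J
13343 J < 9853.1 + 438.5×329.0 = 154119.6 J, so not all ice melts; final T = 0 °C.
Heat left for melting: 13343 − 9853.1 = 3489.9 J
Mass melted = 3489.9 / 329.0 = 10.61 g
Ice remaining = 438.5 − 10.61 = 427.89 g

m_ice remaining = 428 g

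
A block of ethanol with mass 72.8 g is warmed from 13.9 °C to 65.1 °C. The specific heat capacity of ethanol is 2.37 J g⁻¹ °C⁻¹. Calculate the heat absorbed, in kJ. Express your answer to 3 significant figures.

q = 8.83 kJ

q = m c ΔT = 72.8 × 2.37 × (65.1 − 13.9)
q = 72.8 × 2.37 × 51.2 = 8834 J = 8.83 kJ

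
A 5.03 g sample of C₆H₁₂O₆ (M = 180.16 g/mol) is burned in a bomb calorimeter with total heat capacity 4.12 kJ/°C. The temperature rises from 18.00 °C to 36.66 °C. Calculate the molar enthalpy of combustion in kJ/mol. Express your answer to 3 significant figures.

ΔH = -2750 kJ/mol

ΔT = 36.66 − 18.00 = 18.66 °C
q_cal = C_cal × ΔT = 4.12 × 18.66 = 76.8792 kJ
n = 5.03 / 180.16 = 0.02792 mol
q_rxn = −q_cal = -76.8792 kJ
ΔH = -76.8792 / 0.02792 = -2754 kJ/mol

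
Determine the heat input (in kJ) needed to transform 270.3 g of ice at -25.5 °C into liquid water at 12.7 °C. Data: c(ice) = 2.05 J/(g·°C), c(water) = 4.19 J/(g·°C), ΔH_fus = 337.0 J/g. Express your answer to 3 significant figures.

q1 (heat ice -25.5→0.0 °C): 270.3 × 2.05 × 25.5 = 14130 J
q2 (melt at 0 °C): 270.3 × 337.0 = 91091 J
q3 (heat water 0.0→12.7 °C): 270.3 × 4.19 × 12.7 = 14383 J
Total: 14130 + 91091 + 14383 = 119604 J = 120 kJ

q = 120 kJ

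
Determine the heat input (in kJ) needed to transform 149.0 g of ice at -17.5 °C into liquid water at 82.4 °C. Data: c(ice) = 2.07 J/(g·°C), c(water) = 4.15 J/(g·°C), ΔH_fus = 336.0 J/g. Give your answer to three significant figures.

q1 (heat ice -17.5→0.0 °C): 149.0 × 2.07 × 17.5 = 5398 J
q2 (melt at 0 °C): 149.0 × 336.0 = 50064 J
q3 (heat water 0.0→82.4 °C): 149.0 × 4.15 × 82.4 = 50952 J
Total: 5398 + 50064 + 50952 = 106414 J = 106 kJ

q = 106 kJ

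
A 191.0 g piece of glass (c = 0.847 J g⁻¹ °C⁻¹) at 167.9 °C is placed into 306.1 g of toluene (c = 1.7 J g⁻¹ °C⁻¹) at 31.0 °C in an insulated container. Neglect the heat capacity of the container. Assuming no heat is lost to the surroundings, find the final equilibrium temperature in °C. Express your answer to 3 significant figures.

Heat lost by glass = heat gained by toluene.
(191.0)(0.847)(167.9 − T) = (306.1)(1.7)(T − 31.0)
161.777 (167.9 − T) = 520.37 (T − 31.0)
27162 − 161.777 T = 520.37 T − 16131
43293 = 682.147 T
T = 63.47 °C

T_f = 63.5 °C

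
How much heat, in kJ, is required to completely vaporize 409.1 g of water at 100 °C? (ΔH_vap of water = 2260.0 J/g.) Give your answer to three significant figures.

q = 925 kJ

q = m × ΔH_vap = 409.1 × 2260.0 = 924600 J = 925 kJ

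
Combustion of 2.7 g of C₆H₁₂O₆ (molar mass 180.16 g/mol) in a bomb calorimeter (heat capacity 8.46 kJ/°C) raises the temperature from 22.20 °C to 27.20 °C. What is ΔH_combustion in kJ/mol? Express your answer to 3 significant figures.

ΔH = -2820 kJ/mol

ΔT = 27.20 − 22.20 = 5.00 °C
q_cal = C_cal × ΔT = 8.46 × 5.00 = 42.3 kJ
n = 2.7 / 180.16 = 0.01499 mol
q_rxn = −q_cal = -42.3 kJ
ΔH = -42.3 / 0.01499 = -2822 kJ/mol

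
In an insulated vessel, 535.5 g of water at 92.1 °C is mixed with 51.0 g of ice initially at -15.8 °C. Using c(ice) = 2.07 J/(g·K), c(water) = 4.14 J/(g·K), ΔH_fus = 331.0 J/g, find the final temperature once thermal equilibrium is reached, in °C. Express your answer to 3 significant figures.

T_f = 76.5 °C

Heat to bring ice to 0 °C and melt it: q₁ = 51.0×2.07×15.8 + 51.0×331.0 = 18549 J
Heat the water can supply cooling to 0 °C: 535.5×4.14×92.1 = 204183 J > q₁, so all ice melts.
Energy balance: 535.5×4.14×(92.1 − T) = 18549 + 51.0×4.14×(T − 0)
2216.97(92.1 − T) = 18549 + 211.14 T
204183 − 18549 = 2428.11 T
T = 185634 / 2428.11 = 76.45 °C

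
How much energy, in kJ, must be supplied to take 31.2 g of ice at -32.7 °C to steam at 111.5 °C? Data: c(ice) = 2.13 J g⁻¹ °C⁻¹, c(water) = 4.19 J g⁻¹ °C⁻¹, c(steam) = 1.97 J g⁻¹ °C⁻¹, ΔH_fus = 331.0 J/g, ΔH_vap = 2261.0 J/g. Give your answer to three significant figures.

q1 (heat ice -32.7→0.0 °C): 31.2 × 2.13 × 32.7 = 2173 J
q2 (melt at 0 °C): 31.2 × 331.0 = 10327 J
q3 (heat water 0.0→100.0 °C): 31.2 × 4.19 × 100.0 = 13073 J
q4 (vaporize at 100 °C): 31.2 × 2261.0 = 70543 J
q5 (heat steam 100.0→111.5 °C): 31.2 × 1.97 × 11.5 = 707 J
Total: 2173 + 10327 + 13073 + 70543 + 707 = 96823 J = 96.8 kJ

q = 96.8 kJ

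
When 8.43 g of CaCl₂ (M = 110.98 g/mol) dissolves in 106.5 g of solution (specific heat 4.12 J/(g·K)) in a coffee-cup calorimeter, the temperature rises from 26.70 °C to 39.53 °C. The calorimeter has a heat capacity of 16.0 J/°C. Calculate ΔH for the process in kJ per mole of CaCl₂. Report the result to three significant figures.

ΔH = -76.8 kJ/mol

|ΔT| = |39.53 − 26.70| = 12.83 °C
|q_surr| = (106.5 × 4.12 + 16.0) × 12.83 = 454.78 × 12.83 = 5835 J
n(CaCl₂) = 8.43 / 110.98 = 0.07596 mol
Temperature rose, so q_rxn = −|q_surr| = -5.835 kJ
ΔH = q_rxn / n = -76.82 kJ/mol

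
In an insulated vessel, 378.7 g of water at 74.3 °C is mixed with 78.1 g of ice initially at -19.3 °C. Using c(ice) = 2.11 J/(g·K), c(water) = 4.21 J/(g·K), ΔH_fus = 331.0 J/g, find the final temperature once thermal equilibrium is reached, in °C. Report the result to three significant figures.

T_f = 46.5 °C

Heat to bring ice to 0 °C and melt it: q₁ = 78.1×2.11×19.3 + 78.1×331.0 = 29032 J
Heat the water can supply cooling to 0 °C: 378.7×4.21×74.3 = 118458 J > q₁, so all ice melts.
Energy balance: 378.7×4.21×(74.3 − T) = 29032 + 78.1×4.21×(T − 0)
1594.327(74.3 − T) = 29032 + 328.801 T
118458 − 29032 = 1923.128 T
T = 89426 / 1923.128 = 46.50 °C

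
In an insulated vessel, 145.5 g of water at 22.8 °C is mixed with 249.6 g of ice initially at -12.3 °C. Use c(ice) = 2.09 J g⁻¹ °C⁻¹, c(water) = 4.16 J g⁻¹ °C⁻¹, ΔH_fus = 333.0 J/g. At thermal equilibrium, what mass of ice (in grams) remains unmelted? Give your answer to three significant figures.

m_ice remaining = 227 g

Heat to warm all ice to 0 °C: 249.6×2.09×12.3 = 6416.5 J
Heat released by water cooling to 0 °C: 145.5×4.16×22.8 = 13800 J
13800 J < 6416.5 + 249.6×333.0 = 89533.3 J, so not all ice melts; final T = 0 °C.
Heat left for melting: 13800 − 6416.5 = 7383.5 J
Mass melted = 7383.5 / 333.0 = 22.17 g
Ice remaining = 249.6 − 22.17 = 227.43 g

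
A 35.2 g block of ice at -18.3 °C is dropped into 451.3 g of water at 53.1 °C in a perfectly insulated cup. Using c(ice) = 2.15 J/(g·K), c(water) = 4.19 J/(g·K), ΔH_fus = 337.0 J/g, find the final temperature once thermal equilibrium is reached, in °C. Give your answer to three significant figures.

T_f = 42.8 °C

Heat to bring ice to 0 °C and melt it: q₁ = 35.2×2.15×18.3 + 35.2×337.0 = 13247 J
Heat the water can supply cooling to 0 °C: 451.3×4.19×53.1 = 100409 J > q₁, so all ice melts.
Energy balance: 451.3×4.19×(53.1 − T) = 13247 + 35.2×4.19×(T − 0)
1890.947(53.1 − T) = 13247 + 147.488 T
100409 − 13247 = 2038.435 T
T = 87162 / 2038.435 = 42.76 °C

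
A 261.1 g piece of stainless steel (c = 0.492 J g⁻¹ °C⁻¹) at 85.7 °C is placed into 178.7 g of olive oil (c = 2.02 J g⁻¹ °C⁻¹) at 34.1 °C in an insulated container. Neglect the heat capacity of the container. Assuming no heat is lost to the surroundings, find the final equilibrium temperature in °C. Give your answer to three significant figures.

T_f = 47.6 °C

Heat lost by stainless steel = heat gained by olive oil.
(261.1)(0.492)(85.7 − T) = (178.7)(2.02)(T − 34.1)
128.4612 (85.7 − T) = 360.974 (T − 34.1)
11009 − 128.4612 T = 360.974 T − 12309
23318 = 489.4352 T
T = 47.64 °C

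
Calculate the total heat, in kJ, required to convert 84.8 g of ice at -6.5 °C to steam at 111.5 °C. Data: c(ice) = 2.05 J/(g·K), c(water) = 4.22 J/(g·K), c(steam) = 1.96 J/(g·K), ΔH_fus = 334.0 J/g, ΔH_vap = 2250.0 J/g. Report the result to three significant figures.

q = 258 kJ

q1 (heat ice -6.5→0.0 °C): 84.8 × 2.05 × 6.5 = 1130 J
q2 (melt at 0 °C): 84.8 × 334.0 = 28323 J
q3 (heat water 0.0→100.0 °C): 84.8 × 4.22 × 100.0 = 35786 J
q4 (vaporize at 100 °C): 84.8 × 2250.0 = 190800 J
q5 (heat steam 100.0→111.5 °C): 84.8 × 1.96 × 11.5 = 1911 J
Total: 1130 + 28323 + 35786 + 190800 + 1911 = 257950 J = 258 kJ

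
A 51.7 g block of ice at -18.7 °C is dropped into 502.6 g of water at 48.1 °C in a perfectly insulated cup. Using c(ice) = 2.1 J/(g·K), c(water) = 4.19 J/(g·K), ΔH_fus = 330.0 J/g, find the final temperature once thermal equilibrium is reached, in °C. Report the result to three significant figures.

T_f = 35.4 °C

Heat to bring ice to 0 °C and melt it: q₁ = 51.7×2.1×18.7 + 51.7×330.0 = 19091 J
Heat the water can supply cooling to 0 °C: 502.6×4.19×48.1 = 101294 J > q₁, so all ice melts.
Energy balance: 502.6×4.19×(48.1 − T) = 19091 + 51.7×4.19×(T − 0)
2105.894(48.1 − T) = 19091 + 216.623 T
101294 − 19091 = 2322.517 T
T = 82203 / 2322.517 = 35.39 °C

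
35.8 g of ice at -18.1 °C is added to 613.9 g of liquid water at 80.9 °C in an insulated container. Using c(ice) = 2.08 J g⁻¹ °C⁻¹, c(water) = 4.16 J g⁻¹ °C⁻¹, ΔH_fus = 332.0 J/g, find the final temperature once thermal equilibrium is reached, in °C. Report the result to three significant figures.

Heat to bring ice to 0 °C and melt it: q₁ = 35.8×2.08×18.1 + 35.8×332.0 = 13233 J
Heat the water can supply cooling to 0 °C: 613.9×4.16×80.9 = 206604 J > q₁, so all ice melts.
Energy balance: 613.9×4.16×(80.9 − T) = 13233 + 35.8×4.16×(T − 0)
2553.824(80.9 − T) = 13233 + 148.928 T
206604 − 13233 = 2702.752 T
T = 193371 / 2702.752 = 71.546 °C

T_f = 71.5 °C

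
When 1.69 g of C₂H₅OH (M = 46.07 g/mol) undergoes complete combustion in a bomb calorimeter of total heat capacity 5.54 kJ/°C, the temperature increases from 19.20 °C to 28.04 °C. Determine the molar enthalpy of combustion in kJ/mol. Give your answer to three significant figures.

ΔH = -1340 kJ/mol

ΔT = 28.04 − 19.20 = 8.84 °C
q_cal = C_cal × ΔT = 5.54 × 8.84 = 48.9736 kJ
n = 1.69 / 46.07 = 0.03668 mol
q_rxn = −q_cal = -48.9736 kJ
ΔH = -48.9736 / 0.03668 = -1335 kJ/mol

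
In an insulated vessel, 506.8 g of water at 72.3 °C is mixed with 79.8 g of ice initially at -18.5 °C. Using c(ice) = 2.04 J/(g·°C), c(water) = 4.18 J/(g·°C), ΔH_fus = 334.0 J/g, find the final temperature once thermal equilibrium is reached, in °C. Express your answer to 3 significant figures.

Heat to bring ice to 0 °C and melt it: q₁ = 79.8×2.04×18.5 + 79.8×334.0 = 29665 J
Heat the water can supply cooling to 0 °C: 506.8×4.18×72.3 = 153162 J > q₁, so all ice melts.
Energy balance: 506.8×4.18×(72.3 − T) = 29665 + 79.8×4.18×(T − 0)
2118.424(72.3 − T) = 29665 + 333.564 T
153162 − 29665 = 2451.988 T
T = 123497 / 2451.988 = 50.37 °C

T_f = 50.4 °C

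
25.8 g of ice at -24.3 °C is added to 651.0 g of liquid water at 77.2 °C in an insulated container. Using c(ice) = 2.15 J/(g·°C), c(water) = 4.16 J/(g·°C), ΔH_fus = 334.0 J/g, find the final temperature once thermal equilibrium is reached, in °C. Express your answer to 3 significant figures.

T_f = 70.7 °C

Heat to bring ice to 0 °C and melt it: q₁ = 25.8×2.15×24.3 + 25.8×334.0 = 9965.1 J
Heat the water can supply cooling to 0 °C: 651.0×4.16×77.2 = 209070 J > q₁, so all ice melts.
Energy balance: 651.0×4.16×(77.2 − T) = 9965.1 + 25.8×4.16×(T − 0)
2708.16(77.2 − T) = 9965.1 + 107.328 T
209070 − 9965.1 = 2815.488 T
T = 199104.9 / 2815.488 = 70.72 °C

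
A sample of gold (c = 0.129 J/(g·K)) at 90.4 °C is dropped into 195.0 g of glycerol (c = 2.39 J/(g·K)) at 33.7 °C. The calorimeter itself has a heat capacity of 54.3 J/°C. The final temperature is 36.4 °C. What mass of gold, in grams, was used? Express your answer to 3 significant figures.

m = 202 g

q_gained = (195.0 × 2.39 + 54.3) × (36.4 − 33.7) = 1405 J
q_lost = m × 0.129 × (90.4 − 36.4) = 6.966 m
m = 1405 / 6.966 = 202 g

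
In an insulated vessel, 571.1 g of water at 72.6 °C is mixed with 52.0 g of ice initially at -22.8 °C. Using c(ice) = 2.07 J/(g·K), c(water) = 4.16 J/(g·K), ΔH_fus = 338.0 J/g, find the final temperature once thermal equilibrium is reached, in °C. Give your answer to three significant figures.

Heat to bring ice to 0 °C and melt it: q₁ = 52.0×2.07×22.8 + 52.0×338.0 = 20030 J
Heat the water can supply cooling to 0 °C: 571.1×4.16×72.6 = 172481 J > q₁, so all ice melts.
Energy balance: 571.1×4.16×(72.6 − T) = 20030 + 52.0×4.16×(T − 0)
2375.776(72.6 − T) = 20030 + 216.32 T
172481 − 20030 = 2592.096 T
T = 152451 / 2592.096 = 58.81 °C

T_f = 58.8 °C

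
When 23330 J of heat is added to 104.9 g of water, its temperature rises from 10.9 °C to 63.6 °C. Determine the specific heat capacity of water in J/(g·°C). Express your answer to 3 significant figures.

c = q / (m ΔT) = 23330 / (104.9 × 52.7)
c = 23330 / 5528.23 = 4.22 J/(g·°C)

c = 4.22 J/(g·°C)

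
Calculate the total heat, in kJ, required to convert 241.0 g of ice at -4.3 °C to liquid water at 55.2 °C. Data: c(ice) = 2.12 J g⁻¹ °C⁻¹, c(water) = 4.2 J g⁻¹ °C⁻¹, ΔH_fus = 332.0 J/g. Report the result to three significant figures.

q = 138 kJ

q1 (heat ice -4.3→0.0 °C): 241.0 × 2.12 × 4.3 = 2197 J
q2 (melt at 0 °C): 241.0 × 332.0 = 80012 J
q3 (heat water 0.0→55.2 °C): 241.0 × 4.2 × 55.2 = 55873 J
Total: 2197 + 80012 + 55873 = 138082 J = 138 kJ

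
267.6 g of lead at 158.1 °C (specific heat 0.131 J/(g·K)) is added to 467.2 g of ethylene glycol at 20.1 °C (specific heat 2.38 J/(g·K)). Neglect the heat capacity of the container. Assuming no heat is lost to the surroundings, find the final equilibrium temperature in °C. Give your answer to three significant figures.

Heat lost by lead = heat gained by ethylene glycol.
(267.6)(0.131)(158.1 − T) = (467.2)(2.38)(T − 20.1)
35.0556 (158.1 − T) = 1111.936 (T − 20.1)
5542.3 − 35.0556 T = 1111.936 T − 22350
27892.3 = 1146.9916 T
T = 24.32 °C

T_f = 24.3 °C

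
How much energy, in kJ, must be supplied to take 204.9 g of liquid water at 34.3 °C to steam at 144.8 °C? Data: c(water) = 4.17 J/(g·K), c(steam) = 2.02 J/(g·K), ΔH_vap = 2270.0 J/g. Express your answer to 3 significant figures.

q = 540 kJ

q1 (heat water 34.3→100.0 °C): 204.9 × 4.17 × 65.7 = 56136 J
q2 (vaporize at 100 °C): 204.9 × 2270.0 = 465123 J
q3 (heat steam 100.0→144.8 °C): 204.9 × 2.02 × 44.8 = 18543 J
Total: 56136 + 465123 + 18543 = 539802 J = 540 kJ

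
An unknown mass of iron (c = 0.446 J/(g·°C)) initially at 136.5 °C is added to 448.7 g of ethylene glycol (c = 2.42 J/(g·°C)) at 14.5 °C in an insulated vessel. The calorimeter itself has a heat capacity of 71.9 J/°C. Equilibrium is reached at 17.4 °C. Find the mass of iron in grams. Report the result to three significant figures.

m = 63.2 g

q_gained = (448.7 × 2.42 + 71.9) × (17.4 − 14.5) = 3357 J
q_lost = m × 0.446 × (136.5 − 17.4) = 53.1186 m
m = 3357 / 53.1186 = 63.2 g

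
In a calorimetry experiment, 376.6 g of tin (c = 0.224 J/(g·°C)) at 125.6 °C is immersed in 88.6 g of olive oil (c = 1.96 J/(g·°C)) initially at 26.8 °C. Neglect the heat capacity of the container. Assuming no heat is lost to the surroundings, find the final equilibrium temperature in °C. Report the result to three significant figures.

T_f = 59.1 °C

Heat lost by tin = heat gained by olive oil.
(376.6)(0.224)(125.6 − T) = (88.6)(1.96)(T − 26.8)
84.3584 (125.6 − T) = 173.656 (T − 26.8)
10595 − 84.3584 T = 173.656 T − 4654.0
15249.0 = 258.0144 T
T = 59.10 °C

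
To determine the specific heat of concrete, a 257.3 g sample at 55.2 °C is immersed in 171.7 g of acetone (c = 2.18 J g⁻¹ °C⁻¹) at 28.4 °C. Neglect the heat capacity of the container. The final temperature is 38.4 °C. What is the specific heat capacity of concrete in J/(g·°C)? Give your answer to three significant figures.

q_gained = (171.7 × 2.18) × (38.4 − 28.4) = 3743 J
q_lost = 257.3 × c × (55.2 − 38.4) = 4322.64 c
Set equal: c = 3743 / 4322.64 = 0.866 J/(g·°C)

c = 0.866 J/(g·°C)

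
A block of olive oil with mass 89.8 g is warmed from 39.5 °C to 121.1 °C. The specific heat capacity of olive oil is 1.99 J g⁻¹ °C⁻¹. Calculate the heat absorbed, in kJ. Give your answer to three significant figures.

q = m c ΔT = 89.8 × 1.99 × (121.1 − 39.5)
q = 89.8 × 1.99 × 81.6 = 14580 J = 14.6 kJ

q = 14.6 kJ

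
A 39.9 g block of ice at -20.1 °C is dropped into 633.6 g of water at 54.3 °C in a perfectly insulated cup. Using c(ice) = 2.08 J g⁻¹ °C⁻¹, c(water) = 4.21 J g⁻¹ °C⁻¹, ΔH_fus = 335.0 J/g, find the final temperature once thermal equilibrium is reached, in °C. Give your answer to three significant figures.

T_f = 45.8 °C

Heat to bring ice to 0 °C and melt it: q₁ = 39.9×2.08×20.1 + 39.9×335.0 = 15035 J
Heat the water can supply cooling to 0 °C: 633.6×4.21×54.3 = 144843 J > q₁, so all ice melts.
Energy balance: 633.6×4.21×(54.3 − T) = 15035 + 39.9×4.21×(T − 0)
2667.456(54.3 − T) = 15035 + 167.979 T
144843 − 15035 = 2835.435 T
T = 129808 / 2835.435 = 45.78 °C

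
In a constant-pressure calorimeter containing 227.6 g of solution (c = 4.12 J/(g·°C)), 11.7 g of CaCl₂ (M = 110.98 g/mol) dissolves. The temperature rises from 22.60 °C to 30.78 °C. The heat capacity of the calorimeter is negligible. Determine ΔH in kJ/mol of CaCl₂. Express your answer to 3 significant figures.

|ΔT| = |30.78 − 22.60| = 8.18 °C
|q_surr| = (227.6 × 4.12) × 8.18 = 937.712 × 8.18 = 7670 J
n(CaCl₂) = 11.7 / 110.98 = 0.1054 mol
Temperature rose, so q_rxn = −|q_surr| = -7.670 kJ
ΔH = q_rxn / n = -72.77 kJ/mol

ΔH = -72.8 kJ/mol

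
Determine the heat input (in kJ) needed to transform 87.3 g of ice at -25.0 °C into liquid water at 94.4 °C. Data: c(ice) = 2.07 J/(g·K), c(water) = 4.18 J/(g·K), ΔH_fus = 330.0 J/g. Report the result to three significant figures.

q1 (heat ice -25.0→0.0 °C): 87.3 × 2.07 × 25.0 = 4518 J
q2 (melt at 0 °C): 87.3 × 330.0 = 28809 J
q3 (heat water 0.0→94.4 °C): 87.3 × 4.18 × 94.4 = 34448 J
Total: 4518 + 28809 + 34448 = 67775 J = 67.8 kJ

q = 67.8 kJ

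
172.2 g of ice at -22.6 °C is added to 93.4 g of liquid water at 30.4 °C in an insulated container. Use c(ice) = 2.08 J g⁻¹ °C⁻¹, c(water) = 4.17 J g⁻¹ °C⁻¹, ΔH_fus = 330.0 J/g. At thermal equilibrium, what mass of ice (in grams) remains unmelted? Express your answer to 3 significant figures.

m_ice remaining = 161 g

Heat to warm all ice to 0 °C: 172.2×2.08×22.6 = 8094.8 J
Heat released by water cooling to 0 °C: 93.4×4.17×30.4 = 11840 J
11840 J < 8094.8 + 172.2×330.0 = 64920.8 J, so not all ice melts; final T = 0 °C.
Heat left for melting: 11840 − 8094.8 = 3745.2 J
Mass melted = 3745.2 / 330.0 = 11.35 g
Ice remaining = 172.2 − 11.35 = 160.85 g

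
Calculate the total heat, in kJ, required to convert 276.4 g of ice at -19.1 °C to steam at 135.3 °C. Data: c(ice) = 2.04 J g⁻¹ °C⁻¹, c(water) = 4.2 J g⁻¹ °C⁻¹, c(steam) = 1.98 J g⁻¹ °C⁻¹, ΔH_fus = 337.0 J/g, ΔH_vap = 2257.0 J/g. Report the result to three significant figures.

q1 (heat ice -19.1→0.0 °C): 276.4 × 2.04 × 19.1 = 10770 J
q2 (melt at 0 °C): 276.4 × 337.0 = 93147 J
q3 (heat water 0.0→100.0 °C): 276.4 × 4.2 × 100.0 = 116088 J
q4 (vaporize at 100 °C): 276.4 × 2257.0 = 623835 J
q5 (heat steam 100.0→135.3 °C): 276.4 × 1.98 × 35.3 = 19319 J
Total: 10770 + 93147 + 116088 + 623835 + 19319 = 863159 J = 863 kJ

q = 863 kJ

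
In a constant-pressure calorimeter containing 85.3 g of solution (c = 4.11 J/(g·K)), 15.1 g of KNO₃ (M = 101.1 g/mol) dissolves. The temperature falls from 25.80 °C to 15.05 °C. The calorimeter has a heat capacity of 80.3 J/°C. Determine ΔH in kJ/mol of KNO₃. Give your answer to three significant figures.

|ΔT| = |15.05 − 25.80| = 10.75 °C
|q_surr| = (85.3 × 4.11 + 80.3) × 10.75 = 430.883 × 10.75 = 4632 J
n(KNO₃) = 15.1 / 101.1 = 0.1494 mol
Temperature fell, so q_rxn = +|q_surr| = 4.632 kJ
ΔH = q_rxn / n = 31.00 kJ/mol

ΔH = 31.0 kJ/mol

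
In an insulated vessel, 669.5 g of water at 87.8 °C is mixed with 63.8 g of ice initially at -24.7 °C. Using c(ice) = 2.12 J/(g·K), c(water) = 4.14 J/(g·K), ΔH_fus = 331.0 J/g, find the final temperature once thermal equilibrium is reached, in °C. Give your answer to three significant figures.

T_f = 72.1 °C

Heat to bring ice to 0 °C and melt it: q₁ = 63.8×2.12×24.7 + 63.8×331.0 = 24459 J
Heat the water can supply cooling to 0 °C: 669.5×4.14×87.8 = 243358 J > q₁, so all ice melts.
Energy balance: 669.5×4.14×(87.8 − T) = 24459 + 63.8×4.14×(T − 0)
2771.73(87.8 − T) = 24459 + 264.132 T
243358 − 24459 = 3035.862 T
T = 218899 / 3035.862 = 72.10 °C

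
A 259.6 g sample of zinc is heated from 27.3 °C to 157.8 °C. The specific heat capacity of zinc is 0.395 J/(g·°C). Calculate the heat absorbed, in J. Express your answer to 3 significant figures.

q = m c ΔT = 259.6 × 0.395 × (157.8 − 27.3)
q = 259.6 × 0.395 × 130.5 = 13380 J

q = 13400 J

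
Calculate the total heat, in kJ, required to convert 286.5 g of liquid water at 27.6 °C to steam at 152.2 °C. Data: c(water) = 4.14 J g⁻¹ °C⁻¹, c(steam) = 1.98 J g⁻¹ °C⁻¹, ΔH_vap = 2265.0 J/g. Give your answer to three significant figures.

q1 (heat water 27.6→100.0 °C): 286.5 × 4.14 × 72.4 = 85874 J
q2 (vaporize at 100 °C): 286.5 × 2265.0 = 648923 J
q3 (heat steam 100.0→152.2 °C): 286.5 × 1.98 × 52.2 = 29611 J
Total: 85874 + 648923 + 29611 = 764408 J = 764 kJ

q = 764 kJ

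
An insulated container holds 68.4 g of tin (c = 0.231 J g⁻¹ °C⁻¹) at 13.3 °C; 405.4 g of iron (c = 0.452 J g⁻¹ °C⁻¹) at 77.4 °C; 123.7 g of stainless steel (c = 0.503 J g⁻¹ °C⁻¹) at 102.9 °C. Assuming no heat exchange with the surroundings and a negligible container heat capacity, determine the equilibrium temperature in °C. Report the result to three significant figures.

T_f = 79.6 °C

Σ mᵢcᵢ(T − Tᵢ) = 0  ⇒  T = Σ mᵢcᵢTᵢ / Σ mᵢcᵢ
Σ mᵢcᵢ = 68.4×0.231 + 405.4×0.452 + 123.7×0.503 = 261.2623
Σ mᵢcᵢTᵢ = 15.8004×13.3 + 183.2408×77.4 + 62.2211×102.9 = 20796
T = 20796 / 261.2623 = 79.60 °C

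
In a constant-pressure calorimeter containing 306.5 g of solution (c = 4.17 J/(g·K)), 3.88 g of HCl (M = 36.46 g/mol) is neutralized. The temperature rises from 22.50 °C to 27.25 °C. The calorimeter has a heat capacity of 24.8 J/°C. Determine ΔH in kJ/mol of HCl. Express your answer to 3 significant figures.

ΔH = -58.2 kJ/mol

|ΔT| = |27.25 − 22.50| = 4.75 °C
|q_surr| = (306.5 × 4.17 + 24.8) × 4.75 = 1302.905 × 4.75 = 6189 J
n(HCl) = 3.88 / 36.46 = 0.1064 mol
Temperature rose, so q_rxn = −|q_surr| = -6.189 kJ
ΔH = q_rxn / n = -58.17 kJ/mol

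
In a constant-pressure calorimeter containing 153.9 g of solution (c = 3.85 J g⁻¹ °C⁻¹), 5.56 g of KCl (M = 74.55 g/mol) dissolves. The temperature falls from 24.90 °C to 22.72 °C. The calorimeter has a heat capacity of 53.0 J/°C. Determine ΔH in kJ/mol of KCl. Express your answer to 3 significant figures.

ΔH = 18.9 kJ/mol

|ΔT| = |22.72 − 24.90| = 2.18 °C
|q_surr| = (153.9 × 3.85 + 53.0) × 2.18 = 645.515 × 2.18 = 1407 J
n(KCl) = 5.56 / 74.55 = 0.07458 mol
Temperature fell, so q_rxn = +|q_surr| = 1.407 kJ
ΔH = q_rxn / n = 18.87 kJ/mol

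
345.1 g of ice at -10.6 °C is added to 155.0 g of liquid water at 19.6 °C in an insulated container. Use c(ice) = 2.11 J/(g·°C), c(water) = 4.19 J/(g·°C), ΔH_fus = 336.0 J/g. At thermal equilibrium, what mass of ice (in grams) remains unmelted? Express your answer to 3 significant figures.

Heat to warm all ice to 0 °C: 345.1×2.11×10.6 = 7718.5 J
Heat released by water cooling to 0 °C: 155.0×4.19×19.6 = 12729 J
12729 J < 7718.5 + 345.1×336.0 = 123672.1 J, so not all ice melts; final T = 0 °C.
Heat left for melting: 12729 − 7718.5 = 5010.5 J
Mass melted = 5010.5 / 336.0 = 14.91 g
Ice remaining = 345.1 − 14.91 = 330.19 g

m_ice remaining = 330 g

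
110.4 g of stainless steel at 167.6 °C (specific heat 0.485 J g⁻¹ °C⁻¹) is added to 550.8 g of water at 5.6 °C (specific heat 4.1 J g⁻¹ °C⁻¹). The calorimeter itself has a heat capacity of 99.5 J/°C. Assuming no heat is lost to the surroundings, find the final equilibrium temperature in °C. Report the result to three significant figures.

Heat lost by stainless steel = heat gained by water + calorimeter.
(110.4)(0.485)(167.6 − T) = [(550.8)(4.1) + 99.5](T − 5.6)
53.544 (167.6 − T) = 2357.78 (T − 5.6)
8974.0 − 53.544 T = 2357.78 T − 13204
22178.0 = 2411.324 T
T = 9.197 °C

T_f = 9.20 °C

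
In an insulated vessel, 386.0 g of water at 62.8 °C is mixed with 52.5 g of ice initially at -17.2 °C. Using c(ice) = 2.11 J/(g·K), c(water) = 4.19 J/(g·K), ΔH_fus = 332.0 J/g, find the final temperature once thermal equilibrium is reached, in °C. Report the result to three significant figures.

T_f = 44.8 °C

Heat to bring ice to 0 °C and melt it: q₁ = 52.5×2.11×17.2 + 52.5×332.0 = 19335 J
Heat the water can supply cooling to 0 °C: 386.0×4.19×62.8 = 101569 J > q₁, so all ice melts.
Energy balance: 386.0×4.19×(62.8 − T) = 19335 + 52.5×4.19×(T − 0)
1617.34(62.8 − T) = 19335 + 219.975 T
101569 − 19335 = 1837.315 T
T = 82234 / 1837.315 = 44.76 °C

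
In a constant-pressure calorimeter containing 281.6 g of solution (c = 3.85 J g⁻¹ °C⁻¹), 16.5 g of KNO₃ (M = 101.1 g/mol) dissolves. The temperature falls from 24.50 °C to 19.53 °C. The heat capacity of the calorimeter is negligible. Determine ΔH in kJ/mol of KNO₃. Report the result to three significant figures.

ΔH = 33.0 kJ/mol

|ΔT| = |19.53 − 24.50| = 4.97 °C
|q_surr| = (281.6 × 3.85) × 4.97 = 1084.16 × 4.97 = 5388 J
n(KNO₃) = 16.5 / 101.1 = 0.1632 mol
Temperature fell, so q_rxn = +|q_surr| = 5.388 kJ
ΔH = q_rxn / n = 33.01 kJ/mol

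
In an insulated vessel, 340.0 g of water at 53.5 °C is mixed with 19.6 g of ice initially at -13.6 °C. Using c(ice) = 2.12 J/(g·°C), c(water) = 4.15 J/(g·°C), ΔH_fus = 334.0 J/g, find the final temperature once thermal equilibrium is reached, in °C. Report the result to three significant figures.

T_f = 45.8 °C

Heat to bring ice to 0 °C and melt it: q₁ = 19.6×2.12×13.6 + 19.6×334.0 = 7111.5 J
Heat the water can supply cooling to 0 °C: 340.0×4.15×53.5 = 75488.5 J > q₁, so all ice melts.
Energy balance: 340.0×4.15×(53.5 − T) = 7111.5 + 19.6×4.15×(T − 0)
1411(53.5 − T) = 7111.5 + 81.34 T
75488.5 − 7111.5 = 1492.34 T
T = 68377.0 / 1492.34 = 45.82 °C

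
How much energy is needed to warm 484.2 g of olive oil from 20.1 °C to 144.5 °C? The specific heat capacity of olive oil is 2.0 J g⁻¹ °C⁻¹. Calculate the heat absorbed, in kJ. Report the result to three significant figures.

q = m c ΔT = 484.2 × 2.0 × (144.5 − 20.1)
q = 484.2 × 2.0 × 124.4 = 120470 J = 120 kJ

q = 120 kJ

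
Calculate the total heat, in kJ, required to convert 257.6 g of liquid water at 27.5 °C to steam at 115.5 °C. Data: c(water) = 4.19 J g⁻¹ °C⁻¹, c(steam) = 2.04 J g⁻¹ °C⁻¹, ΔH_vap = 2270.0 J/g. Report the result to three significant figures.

q1 (heat water 27.5→100.0 °C): 257.6 × 4.19 × 72.5 = 78252 J
q2 (vaporize at 100 °C): 257.6 × 2270.0 = 584752 J
q3 (heat steam 100.0→115.5 °C): 257.6 × 2.04 × 15.5 = 8145 J
Total: 78252 + 584752 + 8145 = 671149 J = 671 kJ

q = 671 kJ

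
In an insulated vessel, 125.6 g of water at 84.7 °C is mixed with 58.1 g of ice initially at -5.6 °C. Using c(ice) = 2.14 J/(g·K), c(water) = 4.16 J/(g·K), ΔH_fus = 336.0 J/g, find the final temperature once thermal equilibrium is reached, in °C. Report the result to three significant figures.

T_f = 31.5 °C

Heat to bring ice to 0 °C and melt it: q₁ = 58.1×2.14×5.6 + 58.1×336.0 = 20218 J
Heat the water can supply cooling to 0 °C: 125.6×4.16×84.7 = 44255.4 J > q₁, so all ice melts.
Energy balance: 125.6×4.16×(84.7 − T) = 20218 + 58.1×4.16×(T − 0)
522.496(84.7 − T) = 20218 + 241.696 T
44255.4 − 20218 = 764.192 T
T = 24037.4 / 764.192 = 31.45 °C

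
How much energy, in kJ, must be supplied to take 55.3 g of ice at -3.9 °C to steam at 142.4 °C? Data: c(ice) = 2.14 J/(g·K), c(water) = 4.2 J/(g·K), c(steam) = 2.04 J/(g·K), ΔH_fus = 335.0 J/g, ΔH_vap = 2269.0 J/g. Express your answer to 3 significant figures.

q1 (heat ice -3.9→0.0 °C): 55.3 × 2.14 × 3.9 = 462 J
q2 (melt at 0 °C): 55.3 × 335.0 = 18526 J
q3 (heat water 0.0→100.0 °C): 55.3 × 4.2 × 100.0 = 23226 J
q4 (vaporize at 100 °C): 55.3 × 2269.0 = 125476 J
q5 (heat steam 100.0→142.4 °C): 55.3 × 2.04 × 42.4 = 4783 J
Total: 462 + 18526 + 23226 + 125476 + 4783 = 172473 J = 172 kJ

q = 172 kJ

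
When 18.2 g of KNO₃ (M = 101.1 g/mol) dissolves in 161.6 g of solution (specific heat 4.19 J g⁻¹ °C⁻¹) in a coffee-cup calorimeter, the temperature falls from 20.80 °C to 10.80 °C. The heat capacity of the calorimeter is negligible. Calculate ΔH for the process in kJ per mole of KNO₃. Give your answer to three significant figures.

ΔH = 37.6 kJ/mol

|ΔT| = |10.80 − 20.80| = 10.00 °C
|q_surr| = (161.6 × 4.19) × 10.00 = 677.104 × 10.00 = 6771 J
n(KNO₃) = 18.2 / 101.1 = 0.1800 mol
Temperature fell, so q_rxn = +|q_surr| = 6.771 kJ
ΔH = q_rxn / n = 37.62 kJ/mol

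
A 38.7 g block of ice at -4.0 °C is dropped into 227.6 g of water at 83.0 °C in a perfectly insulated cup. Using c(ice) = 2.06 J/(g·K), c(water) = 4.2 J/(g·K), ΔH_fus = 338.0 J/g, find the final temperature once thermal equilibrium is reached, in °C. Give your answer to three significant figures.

T_f = 59.0 °C

Heat to bring ice to 0 °C and melt it: q₁ = 38.7×2.06×4.0 + 38.7×338.0 = 13399 J
Heat the water can supply cooling to 0 °C: 227.6×4.2×83.0 = 79341.4 J > q₁, so all ice melts.
Energy balance: 227.6×4.2×(83.0 − T) = 13399 + 38.7×4.2×(T − 0)
955.92(83.0 − T) = 13399 + 162.54 T
79341.4 − 13399 = 1118.46 T
T = 65942.4 / 1118.46 = 58.96 °C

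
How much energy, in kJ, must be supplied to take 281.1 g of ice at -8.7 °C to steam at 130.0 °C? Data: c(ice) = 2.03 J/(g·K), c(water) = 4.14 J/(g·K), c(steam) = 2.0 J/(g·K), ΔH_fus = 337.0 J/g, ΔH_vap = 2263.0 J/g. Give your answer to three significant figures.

q1 (heat ice -8.7→0.0 °C): 281.1 × 2.03 × 8.7 = 4965 J
q2 (melt at 0 °C): 281.1 × 337.0 = 94731 J
q3 (heat water 0.0→100.0 °C): 281.1 × 4.14 × 100.0 = 116375 J
q4 (vaporize at 100 °C): 281.1 × 2263.0 = 636129 J
q5 (heat steam 100.0→130.0 °C): 281.1 × 2.0 × 30.0 = 16866 J
Total: 4965 + 94731 + 116375 + 636129 + 16866 = 869066 J = 869 kJ

q = 869 kJ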